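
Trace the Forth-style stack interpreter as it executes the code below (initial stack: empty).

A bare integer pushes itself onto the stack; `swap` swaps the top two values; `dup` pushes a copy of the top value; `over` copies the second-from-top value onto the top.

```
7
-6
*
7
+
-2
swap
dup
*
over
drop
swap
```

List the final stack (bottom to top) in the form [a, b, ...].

7    → [7]
-6   → [7, -6]
*    → [-42]
7    → [-42, 7]
+    → [-35]
-2   → [-35, -2]
swap → [-2, -35]
dup  → [-2, -35, -35]
*    → [-2, 1225]
over → [-2, 1225, -2]
drop → [-2, 1225]
swap → [1225, -2]

[1225, -2]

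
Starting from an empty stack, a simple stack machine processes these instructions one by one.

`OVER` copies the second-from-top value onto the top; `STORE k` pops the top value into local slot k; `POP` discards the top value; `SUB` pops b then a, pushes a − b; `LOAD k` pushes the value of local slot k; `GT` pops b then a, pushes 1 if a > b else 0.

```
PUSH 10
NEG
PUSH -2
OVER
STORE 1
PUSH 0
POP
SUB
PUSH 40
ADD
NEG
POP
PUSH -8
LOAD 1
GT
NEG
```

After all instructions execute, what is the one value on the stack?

-1

PUSH 10 : 10
NEG     : -10
PUSH -2 : -10 -2
OVER    : -10 -2 -10
STORE 1 : -10 -2
PUSH 0  : -10 -2 0
POP     : -10 -2
SUB     : -8
PUSH 40 : -8 40
ADD     : 32
NEG     : -32
POP     : (empty)
PUSH -8 : -8
LOAD 1  : -8 -10
GT      : 1
NEG     : -1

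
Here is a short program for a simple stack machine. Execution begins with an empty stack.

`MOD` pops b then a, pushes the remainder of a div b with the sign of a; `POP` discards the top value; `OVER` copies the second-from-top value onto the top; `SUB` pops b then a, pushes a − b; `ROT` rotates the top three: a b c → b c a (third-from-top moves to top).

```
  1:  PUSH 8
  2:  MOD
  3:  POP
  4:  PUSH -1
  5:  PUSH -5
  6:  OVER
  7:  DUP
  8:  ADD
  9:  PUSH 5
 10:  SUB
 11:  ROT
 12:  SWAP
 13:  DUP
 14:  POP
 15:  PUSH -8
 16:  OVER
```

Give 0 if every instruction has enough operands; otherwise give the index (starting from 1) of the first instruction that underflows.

2

PUSH 8 : 8
MOD  — needs 2 operands, stack has 1 → underflow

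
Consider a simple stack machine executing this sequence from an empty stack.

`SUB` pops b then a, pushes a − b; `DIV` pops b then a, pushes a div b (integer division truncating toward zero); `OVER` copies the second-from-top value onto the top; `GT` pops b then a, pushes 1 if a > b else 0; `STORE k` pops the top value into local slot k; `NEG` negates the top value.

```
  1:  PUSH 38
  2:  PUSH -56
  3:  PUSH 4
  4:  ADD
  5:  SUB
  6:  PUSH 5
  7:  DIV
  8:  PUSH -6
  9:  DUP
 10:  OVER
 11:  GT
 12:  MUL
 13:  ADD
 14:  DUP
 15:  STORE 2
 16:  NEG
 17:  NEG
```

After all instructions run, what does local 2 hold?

18

PUSH 38  -> 38
PUSH -56 -> 38 -56
PUSH 4   -> 38 -56 4
ADD      -> 38 -52
SUB      -> 90
PUSH 5   -> 90 5
DIV      -> 18
PUSH -6  -> 18 -6
DUP      -> 18 -6 -6
OVER     -> 18 -6 -6 -6
GT       -> 18 -6 0
MUL      -> 18 0
ADD      -> 18
DUP      -> 18 18
STORE 2  -> 18
NEG      -> -18
NEG      -> 18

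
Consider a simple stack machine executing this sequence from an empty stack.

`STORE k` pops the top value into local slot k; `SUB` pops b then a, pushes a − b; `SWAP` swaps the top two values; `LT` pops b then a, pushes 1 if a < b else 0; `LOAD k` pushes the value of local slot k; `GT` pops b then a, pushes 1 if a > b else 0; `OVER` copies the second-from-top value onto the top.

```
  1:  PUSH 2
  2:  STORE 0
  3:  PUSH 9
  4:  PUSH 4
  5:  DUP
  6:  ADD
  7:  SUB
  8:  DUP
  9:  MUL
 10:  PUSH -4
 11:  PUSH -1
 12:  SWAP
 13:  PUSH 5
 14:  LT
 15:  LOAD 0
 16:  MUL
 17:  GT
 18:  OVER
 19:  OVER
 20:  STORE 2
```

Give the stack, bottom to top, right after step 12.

PUSH 2  -> 2
STORE 0 -> (empty)
PUSH 9  -> 9
PUSH 4  -> 9 4
DUP     -> 9 4 4
ADD     -> 9 8
SUB     -> 1
DUP     -> 1 1
MUL     -> 1
PUSH -4 -> 1 -4
PUSH -1 -> 1 -4 -1
SWAP    -> 1 -1 -4

[1, -1, -4]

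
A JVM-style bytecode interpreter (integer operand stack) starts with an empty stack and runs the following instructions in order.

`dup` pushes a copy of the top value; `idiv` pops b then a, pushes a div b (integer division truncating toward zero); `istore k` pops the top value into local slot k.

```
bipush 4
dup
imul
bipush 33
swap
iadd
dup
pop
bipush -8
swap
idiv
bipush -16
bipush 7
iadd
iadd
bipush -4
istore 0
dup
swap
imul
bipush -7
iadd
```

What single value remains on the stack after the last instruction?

bipush 4   -> [4]
dup        -> [4, 4]
imul       -> [16]
bipush 33  -> [16, 33]
swap       -> [33, 16]
iadd       -> [49]
dup        -> [49, 49]
pop        -> [49]
bipush -8  -> [49, -8]
swap       -> [-8, 49]
idiv       -> [0]
bipush -16 -> [0, -16]
bipush 7   -> [0, -16, 7]
iadd       -> [0, -9]
iadd       -> [-9]
bipush -4  -> [-9, -4]
istore 0   -> [-9]
dup        -> [-9, -9]
swap       -> [-9, -9]
imul       -> [81]
bipush -7  -> [81, -7]
iadd       -> [74]

74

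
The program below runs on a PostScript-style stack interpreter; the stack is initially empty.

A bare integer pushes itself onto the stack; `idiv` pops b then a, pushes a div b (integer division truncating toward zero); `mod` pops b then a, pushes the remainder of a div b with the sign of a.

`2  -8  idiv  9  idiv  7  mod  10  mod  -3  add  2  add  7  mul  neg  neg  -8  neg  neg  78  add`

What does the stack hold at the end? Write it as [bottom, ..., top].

2    : [2]
-8   : [2, -8]
idiv : [0]
9    : [0, 9]
idiv : [0]
7    : [0, 7]
mod  : [0]
10   : [0, 10]
mod  : [0]
-3   : [0, -3]
add  : [-3]
2    : [-3, 2]
add  : [-1]
7    : [-1, 7]
mul  : [-7]
neg  : [7]
neg  : [-7]
-8   : [-7, -8]
neg  : [-7, 8]
neg  : [-7, -8]
78   : [-7, -8, 78]
add  : [-7, 70]

[-7, 70]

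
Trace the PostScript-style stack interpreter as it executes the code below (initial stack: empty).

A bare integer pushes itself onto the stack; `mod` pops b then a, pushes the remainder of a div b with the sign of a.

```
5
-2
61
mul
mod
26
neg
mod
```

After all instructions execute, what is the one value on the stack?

5

5    [5]
-2   [5, -2]
61   [5, -2, 61]
mul  [5, -122]
mod  [5]
26   [5, 26]
neg  [5, -26]
mod  [5]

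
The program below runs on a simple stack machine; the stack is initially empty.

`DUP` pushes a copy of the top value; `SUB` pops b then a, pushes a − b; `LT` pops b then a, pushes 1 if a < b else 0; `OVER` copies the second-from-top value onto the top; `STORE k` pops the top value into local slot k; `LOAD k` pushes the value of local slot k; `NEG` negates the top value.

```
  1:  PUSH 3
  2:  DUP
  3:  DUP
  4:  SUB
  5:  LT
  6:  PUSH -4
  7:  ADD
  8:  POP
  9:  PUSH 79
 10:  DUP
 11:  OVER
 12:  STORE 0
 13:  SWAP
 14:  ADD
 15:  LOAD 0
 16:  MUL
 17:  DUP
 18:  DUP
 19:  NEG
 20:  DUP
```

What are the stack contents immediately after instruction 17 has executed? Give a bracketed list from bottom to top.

[12482, 12482]

PUSH 3   [3]
DUP      [3, 3]
DUP      [3, 3, 3]
SUB      [3, 0]
LT       [0]
PUSH -4  [0, -4]
ADD      [-4]
POP      []
PUSH 79  [79]
DUP      [79, 79]
OVER     [79, 79, 79]
STORE 0  [79, 79]
SWAP     [79, 79]
ADD      [158]
LOAD 0   [158, 79]
MUL      [12482]
DUP      [12482, 12482]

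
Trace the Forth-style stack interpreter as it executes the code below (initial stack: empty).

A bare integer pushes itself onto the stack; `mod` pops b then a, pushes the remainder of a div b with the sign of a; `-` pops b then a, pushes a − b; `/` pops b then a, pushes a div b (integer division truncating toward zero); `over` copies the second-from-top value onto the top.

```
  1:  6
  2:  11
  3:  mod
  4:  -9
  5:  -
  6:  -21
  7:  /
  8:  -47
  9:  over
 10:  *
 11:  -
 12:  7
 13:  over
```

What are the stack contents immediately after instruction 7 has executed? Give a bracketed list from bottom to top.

6   → 6
11  → 6 11
mod → 6
-9  → 6 -9
-   → 15
-21 → 15 -21
/   → 0

[0]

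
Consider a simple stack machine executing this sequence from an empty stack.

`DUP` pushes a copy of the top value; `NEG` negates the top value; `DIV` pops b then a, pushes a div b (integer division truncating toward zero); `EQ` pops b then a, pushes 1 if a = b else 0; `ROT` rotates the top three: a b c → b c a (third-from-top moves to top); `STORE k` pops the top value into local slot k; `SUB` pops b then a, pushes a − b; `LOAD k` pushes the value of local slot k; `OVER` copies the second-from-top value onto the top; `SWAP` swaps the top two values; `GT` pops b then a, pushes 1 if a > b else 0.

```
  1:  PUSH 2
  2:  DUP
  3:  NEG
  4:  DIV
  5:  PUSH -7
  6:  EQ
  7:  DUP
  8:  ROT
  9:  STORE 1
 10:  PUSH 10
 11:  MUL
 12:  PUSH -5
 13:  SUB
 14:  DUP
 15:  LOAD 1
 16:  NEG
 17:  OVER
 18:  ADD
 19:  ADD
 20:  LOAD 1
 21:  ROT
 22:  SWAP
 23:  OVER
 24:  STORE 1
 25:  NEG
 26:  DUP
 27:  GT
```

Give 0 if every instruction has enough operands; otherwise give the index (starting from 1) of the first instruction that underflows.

PUSH 2  → [2]
DUP     → [2, 2]
NEG     → [2, -2]
DIV     → [-1]
PUSH -7 → [-1, -7]
EQ      → [0]
DUP     → [0, 0]
ROT  — needs 3 operands, stack has 2 → underflow

8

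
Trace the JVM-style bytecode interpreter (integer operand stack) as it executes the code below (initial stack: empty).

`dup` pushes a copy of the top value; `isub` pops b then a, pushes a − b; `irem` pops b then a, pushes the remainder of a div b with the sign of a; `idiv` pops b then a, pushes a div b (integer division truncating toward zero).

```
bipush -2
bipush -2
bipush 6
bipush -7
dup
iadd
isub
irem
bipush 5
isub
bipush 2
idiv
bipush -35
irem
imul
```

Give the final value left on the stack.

6

bipush -2  : [-2]
bipush -2  : [-2, -2]
bipush 6   : [-2, -2, 6]
bipush -7  : [-2, -2, 6, -7]
dup        : [-2, -2, 6, -7, -7]
iadd       : [-2, -2, 6, -14]
isub       : [-2, -2, 20]
irem       : [-2, -2]
bipush 5   : [-2, -2, 5]
isub       : [-2, -7]
bipush 2   : [-2, -7, 2]
idiv       : [-2, -3]
bipush -35 : [-2, -3, -35]
irem       : [-2, -3]
imul       : [6]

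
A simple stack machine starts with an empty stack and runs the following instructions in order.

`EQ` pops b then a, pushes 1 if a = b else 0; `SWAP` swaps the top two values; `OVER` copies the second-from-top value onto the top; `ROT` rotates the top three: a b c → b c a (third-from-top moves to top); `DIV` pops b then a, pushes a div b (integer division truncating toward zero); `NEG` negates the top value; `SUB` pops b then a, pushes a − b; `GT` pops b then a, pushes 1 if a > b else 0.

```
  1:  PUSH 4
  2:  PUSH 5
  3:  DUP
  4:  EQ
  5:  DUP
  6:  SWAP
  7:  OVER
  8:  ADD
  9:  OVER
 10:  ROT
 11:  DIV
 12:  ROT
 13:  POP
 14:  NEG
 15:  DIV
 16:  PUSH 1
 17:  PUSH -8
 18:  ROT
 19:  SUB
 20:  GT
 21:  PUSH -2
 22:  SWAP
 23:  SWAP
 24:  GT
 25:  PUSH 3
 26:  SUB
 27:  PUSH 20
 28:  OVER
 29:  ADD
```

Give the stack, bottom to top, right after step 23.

[1, -2]

PUSH 4  : 4
PUSH 5  : 4 5
DUP     : 4 5 5
EQ      : 4 1
DUP     : 4 1 1
SWAP    : 4 1 1
OVER    : 4 1 1 1
ADD     : 4 1 2
OVER    : 4 1 2 1
ROT     : 4 2 1 1
DIV     : 4 2 1
ROT     : 2 1 4
POP     : 2 1
NEG     : 2 -1
DIV     : -2
PUSH 1  : -2 1
PUSH -8 : -2 1 -8
ROT     : 1 -8 -2
SUB     : 1 -6
GT      : 1
PUSH -2 : 1 -2
SWAP    : -2 1
SWAP    : 1 -2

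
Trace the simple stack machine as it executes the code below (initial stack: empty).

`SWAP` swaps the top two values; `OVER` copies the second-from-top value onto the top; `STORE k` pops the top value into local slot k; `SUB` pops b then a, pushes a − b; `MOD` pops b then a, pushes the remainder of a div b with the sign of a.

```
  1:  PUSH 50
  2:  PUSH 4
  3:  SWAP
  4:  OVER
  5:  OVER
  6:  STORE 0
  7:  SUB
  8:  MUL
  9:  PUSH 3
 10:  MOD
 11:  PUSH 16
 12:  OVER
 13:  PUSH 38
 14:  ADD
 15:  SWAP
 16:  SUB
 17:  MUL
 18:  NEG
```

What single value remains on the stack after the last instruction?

-23

PUSH 50  50
PUSH 4   50 4
SWAP     4 50
OVER     4 50 4
OVER     4 50 4 50
STORE 0  4 50 4
SUB      4 46
MUL      184
PUSH 3   184 3
MOD      1
PUSH 16  1 16
OVER     1 16 1
PUSH 38  1 16 1 38
ADD      1 16 39
SWAP     1 39 16
SUB      1 23
MUL      23
NEG      -23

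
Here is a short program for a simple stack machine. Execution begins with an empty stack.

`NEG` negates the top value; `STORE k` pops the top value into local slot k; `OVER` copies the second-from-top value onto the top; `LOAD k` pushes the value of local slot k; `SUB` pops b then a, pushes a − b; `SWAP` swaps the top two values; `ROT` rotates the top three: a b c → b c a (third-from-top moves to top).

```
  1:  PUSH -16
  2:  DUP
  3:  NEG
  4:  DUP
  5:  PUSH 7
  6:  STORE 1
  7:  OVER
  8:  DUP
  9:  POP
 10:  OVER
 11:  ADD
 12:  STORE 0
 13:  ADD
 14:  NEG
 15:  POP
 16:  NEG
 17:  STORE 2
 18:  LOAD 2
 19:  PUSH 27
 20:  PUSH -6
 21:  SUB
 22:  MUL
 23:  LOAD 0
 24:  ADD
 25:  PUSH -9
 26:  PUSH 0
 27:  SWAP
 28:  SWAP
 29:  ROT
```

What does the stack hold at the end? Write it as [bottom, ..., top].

PUSH -16 : -16
DUP      : -16 -16
NEG      : -16 16
DUP      : -16 16 16
PUSH 7   : -16 16 16 7
STORE 1  : -16 16 16
OVER     : -16 16 16 16
DUP      : -16 16 16 16 16
POP      : -16 16 16 16
OVER     : -16 16 16 16 16
ADD      : -16 16 16 32
STORE 0  : -16 16 16
ADD      : -16 32
NEG      : -16 -32
POP      : -16
NEG      : 16
STORE 2  : (empty)
LOAD 2   : 16
PUSH 27  : 16 27
PUSH -6  : 16 27 -6
SUB      : 16 33
MUL      : 528
LOAD 0   : 528 32
ADD      : 560
PUSH -9  : 560 -9
PUSH 0   : 560 -9 0
SWAP     : 560 0 -9
SWAP     : 560 -9 0
ROT      : -9 0 560

[-9, 0, 560]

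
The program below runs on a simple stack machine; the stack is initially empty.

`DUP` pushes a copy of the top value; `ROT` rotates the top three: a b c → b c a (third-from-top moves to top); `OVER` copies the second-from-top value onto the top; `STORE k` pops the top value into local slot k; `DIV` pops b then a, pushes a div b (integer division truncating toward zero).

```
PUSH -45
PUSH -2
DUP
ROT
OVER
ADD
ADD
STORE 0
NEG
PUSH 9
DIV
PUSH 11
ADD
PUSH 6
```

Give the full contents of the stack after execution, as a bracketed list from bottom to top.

PUSH -45 -> [-45]
PUSH -2  -> [-45, -2]
DUP      -> [-45, -2, -2]
ROT      -> [-2, -2, -45]
OVER     -> [-2, -2, -45, -2]
ADD      -> [-2, -2, -47]
ADD      -> [-2, -49]
STORE 0  -> [-2]
NEG      -> [2]
PUSH 9   -> [2, 9]
DIV      -> [0]
PUSH 11  -> [0, 11]
ADD      -> [11]
PUSH 6   -> [11, 6]

[11, 6]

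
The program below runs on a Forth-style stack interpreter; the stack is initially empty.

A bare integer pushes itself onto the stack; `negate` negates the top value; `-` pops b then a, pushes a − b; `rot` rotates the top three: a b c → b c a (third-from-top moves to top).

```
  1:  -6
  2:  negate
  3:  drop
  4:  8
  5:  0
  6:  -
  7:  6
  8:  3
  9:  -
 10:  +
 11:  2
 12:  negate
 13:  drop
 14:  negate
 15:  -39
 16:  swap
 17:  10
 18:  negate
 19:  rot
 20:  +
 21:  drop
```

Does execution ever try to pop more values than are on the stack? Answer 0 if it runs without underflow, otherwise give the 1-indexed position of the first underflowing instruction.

0

-6     -> -6
negate -> 6
drop   -> (empty)
8      -> 8
0      -> 8 0
-      -> 8
6      -> 8 6
3      -> 8 6 3
-      -> 8 3
+      -> 11
2      -> 11 2
negate -> 11 -2
drop   -> 11
negate -> -11
-39    -> -11 -39
swap   -> -39 -11
10     -> -39 -11 10
negate -> -39 -11 -10
rot    -> -11 -10 -39
+      -> -11 -49
drop   -> -11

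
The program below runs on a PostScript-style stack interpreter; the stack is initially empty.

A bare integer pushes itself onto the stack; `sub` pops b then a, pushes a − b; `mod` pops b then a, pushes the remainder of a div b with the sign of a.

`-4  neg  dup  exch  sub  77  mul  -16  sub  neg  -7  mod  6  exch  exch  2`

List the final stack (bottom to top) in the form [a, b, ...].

[-2, 6, 2]

-4   -> -4
neg  -> 4
dup  -> 4 4
exch -> 4 4
sub  -> 0
77   -> 0 77
mul  -> 0
-16  -> 0 -16
sub  -> 16
neg  -> -16
-7   -> -16 -7
mod  -> -2
6    -> -2 6
exch -> 6 -2
exch -> -2 6
2    -> -2 6 2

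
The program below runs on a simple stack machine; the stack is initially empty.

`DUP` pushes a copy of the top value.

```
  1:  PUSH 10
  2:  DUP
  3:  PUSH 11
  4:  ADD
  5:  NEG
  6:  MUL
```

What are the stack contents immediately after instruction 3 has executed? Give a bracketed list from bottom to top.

PUSH 10 : [10]
DUP     : [10, 10]
PUSH 11 : [10, 10, 11]

[10, 10, 11]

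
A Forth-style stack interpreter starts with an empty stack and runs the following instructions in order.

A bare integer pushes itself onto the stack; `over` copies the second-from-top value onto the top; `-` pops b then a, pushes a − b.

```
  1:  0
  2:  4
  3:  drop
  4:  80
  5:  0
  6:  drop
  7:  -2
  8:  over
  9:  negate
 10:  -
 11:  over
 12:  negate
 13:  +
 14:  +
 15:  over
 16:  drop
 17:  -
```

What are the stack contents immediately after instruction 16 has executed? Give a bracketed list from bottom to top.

[0, 78]

0      : 0
4      : 0 4
drop   : 0
80     : 0 80
0      : 0 80 0
drop   : 0 80
-2     : 0 80 -2
over   : 0 80 -2 80
negate : 0 80 -2 -80
-      : 0 80 78
over   : 0 80 78 80
negate : 0 80 78 -80
+      : 0 80 -2
+      : 0 78
over   : 0 78 0
drop   : 0 78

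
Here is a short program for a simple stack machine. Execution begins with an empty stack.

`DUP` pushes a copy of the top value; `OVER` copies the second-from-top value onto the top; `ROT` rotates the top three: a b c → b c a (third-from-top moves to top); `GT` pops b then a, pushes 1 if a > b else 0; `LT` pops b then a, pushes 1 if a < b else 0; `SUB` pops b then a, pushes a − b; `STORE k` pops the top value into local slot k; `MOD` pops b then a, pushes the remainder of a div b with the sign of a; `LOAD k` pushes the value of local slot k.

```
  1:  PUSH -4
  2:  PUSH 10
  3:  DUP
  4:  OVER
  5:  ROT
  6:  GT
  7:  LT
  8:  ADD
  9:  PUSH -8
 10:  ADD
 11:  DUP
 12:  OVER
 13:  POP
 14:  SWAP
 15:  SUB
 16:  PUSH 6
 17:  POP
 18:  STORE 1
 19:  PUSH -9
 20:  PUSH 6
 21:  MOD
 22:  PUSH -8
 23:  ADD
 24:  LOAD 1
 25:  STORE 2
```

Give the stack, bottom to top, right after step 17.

[0]

PUSH -4 -> -4
PUSH 10 -> -4 10
DUP     -> -4 10 10
OVER    -> -4 10 10 10
ROT     -> -4 10 10 10
GT      -> -4 10 0
LT      -> -4 0
ADD     -> -4
PUSH -8 -> -4 -8
ADD     -> -12
DUP     -> -12 -12
OVER    -> -12 -12 -12
POP     -> -12 -12
SWAP    -> -12 -12
SUB     -> 0
PUSH 6  -> 0 6
POP     -> 0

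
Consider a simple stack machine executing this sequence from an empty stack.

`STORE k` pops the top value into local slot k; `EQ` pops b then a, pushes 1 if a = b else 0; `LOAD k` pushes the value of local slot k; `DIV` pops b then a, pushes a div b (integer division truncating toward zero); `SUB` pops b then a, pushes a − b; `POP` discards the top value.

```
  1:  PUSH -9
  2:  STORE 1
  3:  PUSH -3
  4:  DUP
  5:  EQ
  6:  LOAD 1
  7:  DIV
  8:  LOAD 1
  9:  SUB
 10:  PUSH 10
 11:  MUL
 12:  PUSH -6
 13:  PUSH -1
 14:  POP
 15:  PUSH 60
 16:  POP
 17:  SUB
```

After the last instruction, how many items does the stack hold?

PUSH -9 -> -9
STORE 1 -> (empty)
PUSH -3 -> -3
DUP     -> -3 -3
EQ      -> 1
LOAD 1  -> 1 -9
DIV     -> 0
LOAD 1  -> 0 -9
SUB     -> 9
PUSH 10 -> 9 10
MUL     -> 90
PUSH -6 -> 90 -6
PUSH -1 -> 90 -6 -1
POP     -> 90 -6
PUSH 60 -> 90 -6 60
POP     -> 90 -6
SUB     -> 96

1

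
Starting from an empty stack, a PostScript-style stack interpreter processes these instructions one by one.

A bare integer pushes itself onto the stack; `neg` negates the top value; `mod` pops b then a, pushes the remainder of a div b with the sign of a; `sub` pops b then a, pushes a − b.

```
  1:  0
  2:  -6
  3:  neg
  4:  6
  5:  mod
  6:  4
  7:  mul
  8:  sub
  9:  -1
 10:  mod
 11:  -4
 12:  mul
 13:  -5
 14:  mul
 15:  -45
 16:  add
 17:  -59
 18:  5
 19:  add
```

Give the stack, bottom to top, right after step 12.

0   -> 0
-6  -> 0 -6
neg -> 0 6
6   -> 0 6 6
mod -> 0 0
4   -> 0 0 4
mul -> 0 0
sub -> 0
-1  -> 0 -1
mod -> 0
-4  -> 0 -4
mul -> 0

[0]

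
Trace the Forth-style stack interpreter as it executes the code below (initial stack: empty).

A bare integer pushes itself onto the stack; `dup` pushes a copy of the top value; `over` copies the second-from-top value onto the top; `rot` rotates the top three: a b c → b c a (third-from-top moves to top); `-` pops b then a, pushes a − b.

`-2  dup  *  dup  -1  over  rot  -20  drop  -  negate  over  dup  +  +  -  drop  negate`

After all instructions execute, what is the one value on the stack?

-4

-2     -> [-2]
dup    -> [-2, -2]
*      -> [4]
dup    -> [4, 4]
-1     -> [4, 4, -1]
over   -> [4, 4, -1, 4]
rot    -> [4, -1, 4, 4]
-20    -> [4, -1, 4, 4, -20]
drop   -> [4, -1, 4, 4]
-      -> [4, -1, 0]
negate -> [4, -1, 0]
over   -> [4, -1, 0, -1]
dup    -> [4, -1, 0, -1, -1]
+      -> [4, -1, 0, -2]
+      -> [4, -1, -2]
-      -> [4, 1]
drop   -> [4]
negate -> [-4]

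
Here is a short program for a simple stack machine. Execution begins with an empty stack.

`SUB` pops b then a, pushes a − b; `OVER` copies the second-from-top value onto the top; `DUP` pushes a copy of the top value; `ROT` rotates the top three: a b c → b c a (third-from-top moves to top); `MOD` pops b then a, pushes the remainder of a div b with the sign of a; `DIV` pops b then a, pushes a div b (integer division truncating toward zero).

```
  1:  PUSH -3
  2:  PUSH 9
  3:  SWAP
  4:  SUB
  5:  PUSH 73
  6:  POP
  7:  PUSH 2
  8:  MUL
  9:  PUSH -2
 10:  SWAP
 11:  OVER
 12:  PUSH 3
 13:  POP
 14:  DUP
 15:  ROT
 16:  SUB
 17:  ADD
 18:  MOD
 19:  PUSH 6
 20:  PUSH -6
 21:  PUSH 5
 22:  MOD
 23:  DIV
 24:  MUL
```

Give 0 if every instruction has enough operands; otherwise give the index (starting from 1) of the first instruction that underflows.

PUSH -3  [-3]
PUSH 9   [-3, 9]
SWAP     [9, -3]
SUB      [12]
PUSH 73  [12, 73]
POP      [12]
PUSH 2   [12, 2]
MUL      [24]
PUSH -2  [24, -2]
SWAP     [-2, 24]
OVER     [-2, 24, -2]
PUSH 3   [-2, 24, -2, 3]
POP      [-2, 24, -2]
DUP      [-2, 24, -2, -2]
ROT      [-2, -2, -2, 24]
SUB      [-2, -2, -26]
ADD      [-2, -28]
MOD      [-2]
PUSH 6   [-2, 6]
PUSH -6  [-2, 6, -6]
PUSH 5   [-2, 6, -6, 5]
MOD      [-2, 6, -1]
DIV      [-2, -6]
MUL      [12]

0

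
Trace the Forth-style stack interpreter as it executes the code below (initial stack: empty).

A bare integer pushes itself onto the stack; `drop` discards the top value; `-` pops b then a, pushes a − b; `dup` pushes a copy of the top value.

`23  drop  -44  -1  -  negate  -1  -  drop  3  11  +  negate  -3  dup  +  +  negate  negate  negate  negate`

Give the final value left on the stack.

-20

23     : [23]
drop   : []
-44    : [-44]
-1     : [-44, -1]
-      : [-43]
negate : [43]
-1     : [43, -1]
-      : [44]
drop   : []
3      : [3]
11     : [3, 11]
+      : [14]
negate : [-14]
-3     : [-14, -3]
dup    : [-14, -3, -3]
+      : [-14, -6]
+      : [-20]
negate : [20]
negate : [-20]
negate : [20]
negate : [-20]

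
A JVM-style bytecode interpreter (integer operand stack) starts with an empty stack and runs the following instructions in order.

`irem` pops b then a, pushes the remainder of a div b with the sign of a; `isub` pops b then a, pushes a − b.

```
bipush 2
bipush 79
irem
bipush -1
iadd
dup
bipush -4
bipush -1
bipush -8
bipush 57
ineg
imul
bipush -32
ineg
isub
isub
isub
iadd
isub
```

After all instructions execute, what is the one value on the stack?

-421

bipush 2    [2]
bipush 79   [2, 79]
irem        [2]
bipush -1   [2, -1]
iadd        [1]
dup         [1, 1]
bipush -4   [1, 1, -4]
bipush -1   [1, 1, -4, -1]
bipush -8   [1, 1, -4, -1, -8]
bipush 57   [1, 1, -4, -1, -8, 57]
ineg        [1, 1, -4, -1, -8, -57]
imul        [1, 1, -4, -1, 456]
bipush -32  [1, 1, -4, -1, 456, -32]
ineg        [1, 1, -4, -1, 456, 32]
isub        [1, 1, -4, -1, 424]
isub        [1, 1, -4, -425]
isub        [1, 1, 421]
iadd        [1, 422]
isub        [-421]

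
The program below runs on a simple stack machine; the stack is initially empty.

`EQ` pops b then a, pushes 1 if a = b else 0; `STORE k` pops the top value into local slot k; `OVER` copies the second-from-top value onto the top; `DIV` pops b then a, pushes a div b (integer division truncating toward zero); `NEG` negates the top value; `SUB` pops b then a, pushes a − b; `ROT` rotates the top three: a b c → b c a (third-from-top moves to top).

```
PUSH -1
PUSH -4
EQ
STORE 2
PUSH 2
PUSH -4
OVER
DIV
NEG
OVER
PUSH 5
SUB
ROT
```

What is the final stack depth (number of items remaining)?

PUSH -1 : [-1]
PUSH -4 : [-1, -4]
EQ      : [0]
STORE 2 : []
PUSH 2  : [2]
PUSH -4 : [2, -4]
OVER    : [2, -4, 2]
DIV     : [2, -2]
NEG     : [2, 2]
OVER    : [2, 2, 2]
PUSH 5  : [2, 2, 2, 5]
SUB     : [2, 2, -3]
ROT     : [2, -3, 2]

3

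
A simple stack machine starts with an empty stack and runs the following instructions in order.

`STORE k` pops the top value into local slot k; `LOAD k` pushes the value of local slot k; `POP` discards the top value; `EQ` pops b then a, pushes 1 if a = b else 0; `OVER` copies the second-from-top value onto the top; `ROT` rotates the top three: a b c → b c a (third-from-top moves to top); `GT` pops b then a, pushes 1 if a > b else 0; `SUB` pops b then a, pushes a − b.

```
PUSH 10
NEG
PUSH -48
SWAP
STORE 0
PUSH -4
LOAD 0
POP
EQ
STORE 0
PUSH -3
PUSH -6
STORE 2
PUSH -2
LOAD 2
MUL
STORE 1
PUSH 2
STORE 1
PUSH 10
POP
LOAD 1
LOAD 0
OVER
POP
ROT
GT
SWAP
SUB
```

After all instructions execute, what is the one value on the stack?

PUSH 10  : [10]
NEG      : [-10]
PUSH -48 : [-10, -48]
SWAP     : [-48, -10]
STORE 0  : [-48]
PUSH -4  : [-48, -4]
LOAD 0   : [-48, -4, -10]
POP      : [-48, -4]
EQ       : [0]
STORE 0  : []
PUSH -3  : [-3]
PUSH -6  : [-3, -6]
STORE 2  : [-3]
PUSH -2  : [-3, -2]
LOAD 2   : [-3, -2, -6]
MUL      : [-3, 12]
STORE 1  : [-3]
PUSH 2   : [-3, 2]
STORE 1  : [-3]
PUSH 10  : [-3, 10]
POP      : [-3]
LOAD 1   : [-3, 2]
LOAD 0   : [-3, 2, 0]
OVER     : [-3, 2, 0, 2]
POP      : [-3, 2, 0]
ROT      : [2, 0, -3]
GT       : [2, 1]
SWAP     : [1, 2]
SUB      : [-1]

-1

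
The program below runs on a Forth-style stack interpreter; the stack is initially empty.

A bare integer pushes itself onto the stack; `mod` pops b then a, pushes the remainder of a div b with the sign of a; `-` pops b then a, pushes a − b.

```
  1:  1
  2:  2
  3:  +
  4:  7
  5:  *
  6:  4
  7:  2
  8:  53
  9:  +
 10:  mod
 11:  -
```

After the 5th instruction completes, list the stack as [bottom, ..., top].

[21]

1  [1]
2  [1, 2]
+  [3]
7  [3, 7]
*  [21]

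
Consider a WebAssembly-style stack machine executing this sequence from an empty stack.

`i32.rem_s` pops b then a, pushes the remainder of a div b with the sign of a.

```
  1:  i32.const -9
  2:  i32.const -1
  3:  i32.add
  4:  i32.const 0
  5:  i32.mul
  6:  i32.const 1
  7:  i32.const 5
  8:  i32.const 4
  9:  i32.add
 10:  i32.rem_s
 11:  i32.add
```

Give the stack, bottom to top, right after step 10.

[0, 1]

i32.const -9 -> -9
i32.const -1 -> -9 -1
i32.add      -> -10
i32.const 0  -> -10 0
i32.mul      -> 0
i32.const 1  -> 0 1
i32.const 5  -> 0 1 5
i32.const 4  -> 0 1 5 4
i32.add      -> 0 1 9
i32.rem_s    -> 0 1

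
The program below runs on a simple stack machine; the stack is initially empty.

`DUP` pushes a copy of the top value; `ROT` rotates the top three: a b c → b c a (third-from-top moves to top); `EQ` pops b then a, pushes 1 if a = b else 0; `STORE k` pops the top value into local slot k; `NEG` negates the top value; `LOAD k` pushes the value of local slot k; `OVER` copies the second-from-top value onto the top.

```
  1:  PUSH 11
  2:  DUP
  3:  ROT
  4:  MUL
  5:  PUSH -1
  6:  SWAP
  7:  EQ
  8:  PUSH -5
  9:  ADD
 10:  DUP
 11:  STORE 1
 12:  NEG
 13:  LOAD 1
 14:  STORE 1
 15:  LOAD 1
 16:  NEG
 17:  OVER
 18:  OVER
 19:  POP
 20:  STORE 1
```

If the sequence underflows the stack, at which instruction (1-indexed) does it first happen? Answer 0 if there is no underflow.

3

PUSH 11 → 11
DUP     → 11 11
ROT  — needs 3 operands, stack has 2 → underflow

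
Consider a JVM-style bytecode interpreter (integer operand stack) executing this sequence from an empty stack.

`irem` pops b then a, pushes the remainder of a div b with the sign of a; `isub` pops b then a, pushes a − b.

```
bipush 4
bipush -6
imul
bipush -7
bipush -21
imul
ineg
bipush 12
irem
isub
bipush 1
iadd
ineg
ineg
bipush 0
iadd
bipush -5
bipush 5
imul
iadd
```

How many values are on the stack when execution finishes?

bipush 4   : 4
bipush -6  : 4 -6
imul       : -24
bipush -7  : -24 -7
bipush -21 : -24 -7 -21
imul       : -24 147
ineg       : -24 -147
bipush 12  : -24 -147 12
irem       : -24 -3
isub       : -21
bipush 1   : -21 1
iadd       : -20
ineg       : 20
ineg       : -20
bipush 0   : -20 0
iadd       : -20
bipush -5  : -20 -5
bipush 5   : -20 -5 5
imul       : -20 -25
iadd       : -45

1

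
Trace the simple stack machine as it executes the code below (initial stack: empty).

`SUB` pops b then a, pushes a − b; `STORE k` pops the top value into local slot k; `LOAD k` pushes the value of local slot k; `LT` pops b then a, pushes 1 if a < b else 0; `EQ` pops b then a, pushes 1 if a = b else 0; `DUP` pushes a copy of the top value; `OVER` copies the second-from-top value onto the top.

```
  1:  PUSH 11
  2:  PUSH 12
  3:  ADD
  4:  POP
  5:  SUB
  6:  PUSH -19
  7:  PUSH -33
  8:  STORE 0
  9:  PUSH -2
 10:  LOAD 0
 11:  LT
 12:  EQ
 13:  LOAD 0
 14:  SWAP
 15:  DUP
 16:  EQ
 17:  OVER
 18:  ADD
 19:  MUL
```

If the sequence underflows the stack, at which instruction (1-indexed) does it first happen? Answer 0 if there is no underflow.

5

PUSH 11  [11]
PUSH 12  [11, 12]
ADD      [23]
POP      []
SUB  — needs 2 operands, stack has 0 → underflow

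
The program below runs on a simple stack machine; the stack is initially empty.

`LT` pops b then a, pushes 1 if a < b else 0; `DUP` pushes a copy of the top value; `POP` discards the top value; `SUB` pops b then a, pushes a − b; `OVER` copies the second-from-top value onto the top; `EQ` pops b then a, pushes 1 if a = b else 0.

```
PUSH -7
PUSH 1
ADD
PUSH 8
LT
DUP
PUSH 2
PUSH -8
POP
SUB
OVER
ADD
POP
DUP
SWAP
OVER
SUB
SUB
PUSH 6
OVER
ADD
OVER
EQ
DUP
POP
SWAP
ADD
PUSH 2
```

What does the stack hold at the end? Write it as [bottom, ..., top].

PUSH -7 → -7
PUSH 1  → -7 1
ADD     → -6
PUSH 8  → -6 8
LT      → 1
DUP     → 1 1
PUSH 2  → 1 1 2
PUSH -8 → 1 1 2 -8
POP     → 1 1 2
SUB     → 1 -1
OVER    → 1 -1 1
ADD     → 1 0
POP     → 1
DUP     → 1 1
SWAP    → 1 1
OVER    → 1 1 1
SUB     → 1 0
SUB     → 1
PUSH 6  → 1 6
OVER    → 1 6 1
ADD     → 1 7
OVER    → 1 7 1
EQ      → 1 0
DUP     → 1 0 0
POP     → 1 0
SWAP    → 0 1
ADD     → 1
PUSH 2  → 1 2

[1, 2]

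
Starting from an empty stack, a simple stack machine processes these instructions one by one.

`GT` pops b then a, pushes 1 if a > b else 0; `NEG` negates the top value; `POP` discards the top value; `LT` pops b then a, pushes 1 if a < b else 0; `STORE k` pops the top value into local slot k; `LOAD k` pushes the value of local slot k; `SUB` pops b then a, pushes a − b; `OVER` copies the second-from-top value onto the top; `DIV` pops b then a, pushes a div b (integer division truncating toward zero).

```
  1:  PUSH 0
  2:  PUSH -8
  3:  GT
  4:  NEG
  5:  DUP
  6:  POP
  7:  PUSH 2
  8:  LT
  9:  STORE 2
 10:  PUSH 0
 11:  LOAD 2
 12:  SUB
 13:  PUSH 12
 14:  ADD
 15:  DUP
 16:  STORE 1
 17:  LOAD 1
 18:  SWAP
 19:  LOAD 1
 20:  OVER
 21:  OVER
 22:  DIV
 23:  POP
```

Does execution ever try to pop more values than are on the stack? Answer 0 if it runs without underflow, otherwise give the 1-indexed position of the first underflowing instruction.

PUSH 0  : 0
PUSH -8 : 0 -8
GT      : 1
NEG     : -1
DUP     : -1 -1
POP     : -1
PUSH 2  : -1 2
LT      : 1
STORE 2 : (empty)
PUSH 0  : 0
LOAD 2  : 0 1
SUB     : -1
PUSH 12 : -1 12
ADD     : 11
DUP     : 11 11
STORE 1 : 11
LOAD 1  : 11 11
SWAP    : 11 11
LOAD 1  : 11 11 11
OVER    : 11 11 11 11
OVER    : 11 11 11 11 11
DIV     : 11 11 11 1
POP     : 11 11 11

0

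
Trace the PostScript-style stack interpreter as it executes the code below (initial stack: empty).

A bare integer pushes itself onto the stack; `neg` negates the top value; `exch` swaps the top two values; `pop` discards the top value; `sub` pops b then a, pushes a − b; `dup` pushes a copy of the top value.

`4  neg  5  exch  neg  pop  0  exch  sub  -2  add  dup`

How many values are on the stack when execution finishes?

4    → 4
neg  → -4
5    → -4 5
exch → 5 -4
neg  → 5 4
pop  → 5
0    → 5 0
exch → 0 5
sub  → -5
-2   → -5 -2
add  → -7
dup  → -7 -7

2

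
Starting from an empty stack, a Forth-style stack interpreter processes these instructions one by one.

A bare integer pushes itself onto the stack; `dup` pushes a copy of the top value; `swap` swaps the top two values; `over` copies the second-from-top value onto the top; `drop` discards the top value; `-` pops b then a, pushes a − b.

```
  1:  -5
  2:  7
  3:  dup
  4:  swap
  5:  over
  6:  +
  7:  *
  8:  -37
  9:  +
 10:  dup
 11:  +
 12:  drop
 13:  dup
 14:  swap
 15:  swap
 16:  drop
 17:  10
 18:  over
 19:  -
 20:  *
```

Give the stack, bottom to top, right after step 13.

[-5, -5]

-5   : -5
7    : -5 7
dup  : -5 7 7
swap : -5 7 7
over : -5 7 7 7
+    : -5 7 14
*    : -5 98
-37  : -5 98 -37
+    : -5 61
dup  : -5 61 61
+    : -5 122
drop : -5
dup  : -5 -5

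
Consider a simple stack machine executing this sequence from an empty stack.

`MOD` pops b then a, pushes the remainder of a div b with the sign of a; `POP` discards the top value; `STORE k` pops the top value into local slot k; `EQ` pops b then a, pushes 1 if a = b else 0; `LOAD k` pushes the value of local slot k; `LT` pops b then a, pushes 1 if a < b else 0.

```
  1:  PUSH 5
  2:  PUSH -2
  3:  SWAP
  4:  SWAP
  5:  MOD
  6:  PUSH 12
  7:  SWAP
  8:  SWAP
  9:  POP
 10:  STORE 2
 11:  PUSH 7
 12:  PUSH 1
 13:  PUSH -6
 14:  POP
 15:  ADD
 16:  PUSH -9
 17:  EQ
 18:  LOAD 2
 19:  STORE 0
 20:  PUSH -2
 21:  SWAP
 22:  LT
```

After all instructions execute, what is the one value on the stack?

1

PUSH 5   5
PUSH -2  5 -2
SWAP     -2 5
SWAP     5 -2
MOD      1
PUSH 12  1 12
SWAP     12 1
SWAP     1 12
POP      1
STORE 2  (empty)
PUSH 7   7
PUSH 1   7 1
PUSH -6  7 1 -6
POP      7 1
ADD      8
PUSH -9  8 -9
EQ       0
LOAD 2   0 1
STORE 0  0
PUSH -2  0 -2
SWAP     -2 0
LT       1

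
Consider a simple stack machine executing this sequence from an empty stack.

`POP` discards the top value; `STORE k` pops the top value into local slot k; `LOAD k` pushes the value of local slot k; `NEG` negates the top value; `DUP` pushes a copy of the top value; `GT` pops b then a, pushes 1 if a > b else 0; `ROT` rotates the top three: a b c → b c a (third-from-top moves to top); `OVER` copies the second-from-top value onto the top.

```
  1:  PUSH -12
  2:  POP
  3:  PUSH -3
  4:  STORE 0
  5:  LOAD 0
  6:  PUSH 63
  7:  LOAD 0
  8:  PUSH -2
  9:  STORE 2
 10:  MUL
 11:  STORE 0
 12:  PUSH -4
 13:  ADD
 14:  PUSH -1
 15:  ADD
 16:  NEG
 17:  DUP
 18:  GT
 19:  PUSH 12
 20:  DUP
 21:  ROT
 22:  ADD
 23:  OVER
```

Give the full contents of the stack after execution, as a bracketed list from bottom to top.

[12, 12, 12]

PUSH -12 → -12
POP      → (empty)
PUSH -3  → -3
STORE 0  → (empty)
LOAD 0   → -3
PUSH 63  → -3 63
LOAD 0   → -3 63 -3
PUSH -2  → -3 63 -3 -2
STORE 2  → -3 63 -3
MUL      → -3 -189
STORE 0  → -3
PUSH -4  → -3 -4
ADD      → -7
PUSH -1  → -7 -1
ADD      → -8
NEG      → 8
DUP      → 8 8
GT       → 0
PUSH 12  → 0 12
DUP      → 0 12 12
ROT      → 12 12 0
ADD      → 12 12
OVER     → 12 12 12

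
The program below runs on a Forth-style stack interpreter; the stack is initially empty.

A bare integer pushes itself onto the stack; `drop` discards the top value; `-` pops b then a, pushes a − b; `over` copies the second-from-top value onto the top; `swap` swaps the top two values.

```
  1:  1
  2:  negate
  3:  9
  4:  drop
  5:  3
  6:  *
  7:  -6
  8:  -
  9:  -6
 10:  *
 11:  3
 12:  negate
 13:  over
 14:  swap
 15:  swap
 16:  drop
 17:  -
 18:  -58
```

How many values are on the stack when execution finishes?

2

1      -> [1]
negate -> [-1]
9      -> [-1, 9]
drop   -> [-1]
3      -> [-1, 3]
*      -> [-3]
-6     -> [-3, -6]
-      -> [3]
-6     -> [3, -6]
*      -> [-18]
3      -> [-18, 3]
negate -> [-18, -3]
over   -> [-18, -3, -18]
swap   -> [-18, -18, -3]
swap   -> [-18, -3, -18]
drop   -> [-18, -3]
-      -> [-15]
-58    -> [-15, -58]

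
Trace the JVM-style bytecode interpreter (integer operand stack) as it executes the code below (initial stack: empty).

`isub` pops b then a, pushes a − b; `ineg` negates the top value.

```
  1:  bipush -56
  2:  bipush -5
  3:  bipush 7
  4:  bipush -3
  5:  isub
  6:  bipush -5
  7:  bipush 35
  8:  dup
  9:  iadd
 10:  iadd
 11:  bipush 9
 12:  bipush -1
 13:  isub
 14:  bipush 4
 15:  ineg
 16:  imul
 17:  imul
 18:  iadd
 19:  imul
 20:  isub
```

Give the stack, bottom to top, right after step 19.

[-56, 12950]

bipush -56 : [-56]
bipush -5  : [-56, -5]
bipush 7   : [-56, -5, 7]
bipush -3  : [-56, -5, 7, -3]
isub       : [-56, -5, 10]
bipush -5  : [-56, -5, 10, -5]
bipush 35  : [-56, -5, 10, -5, 35]
dup        : [-56, -5, 10, -5, 35, 35]
iadd       : [-56, -5, 10, -5, 70]
iadd       : [-56, -5, 10, 65]
bipush 9   : [-56, -5, 10, 65, 9]
bipush -1  : [-56, -5, 10, 65, 9, -1]
isub       : [-56, -5, 10, 65, 10]
bipush 4   : [-56, -5, 10, 65, 10, 4]
ineg       : [-56, -5, 10, 65, 10, -4]
imul       : [-56, -5, 10, 65, -40]
imul       : [-56, -5, 10, -2600]
iadd       : [-56, -5, -2590]
imul       : [-56, 12950]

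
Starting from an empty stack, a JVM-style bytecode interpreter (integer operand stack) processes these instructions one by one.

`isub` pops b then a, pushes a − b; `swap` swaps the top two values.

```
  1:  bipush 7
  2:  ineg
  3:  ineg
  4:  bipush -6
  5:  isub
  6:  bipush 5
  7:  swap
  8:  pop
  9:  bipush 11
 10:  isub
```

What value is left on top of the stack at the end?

-6

bipush 7  → [7]
ineg      → [-7]
ineg      → [7]
bipush -6 → [7, -6]
isub      → [13]
bipush 5  → [13, 5]
swap      → [5, 13]
pop       → [5]
bipush 11 → [5, 11]
isub      → [-6]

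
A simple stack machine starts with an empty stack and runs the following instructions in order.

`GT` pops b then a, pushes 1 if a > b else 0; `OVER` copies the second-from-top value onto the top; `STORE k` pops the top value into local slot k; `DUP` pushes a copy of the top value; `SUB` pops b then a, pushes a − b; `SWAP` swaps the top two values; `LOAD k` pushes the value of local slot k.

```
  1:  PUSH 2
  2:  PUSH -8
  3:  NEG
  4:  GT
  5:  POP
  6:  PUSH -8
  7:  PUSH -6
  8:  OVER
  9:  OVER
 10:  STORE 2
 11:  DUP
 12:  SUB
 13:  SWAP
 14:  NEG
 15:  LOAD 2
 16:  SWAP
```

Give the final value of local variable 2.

PUSH 2  → 2
PUSH -8 → 2 -8
NEG     → 2 8
GT      → 0
POP     → (empty)
PUSH -8 → -8
PUSH -6 → -8 -6
OVER    → -8 -6 -8
OVER    → -8 -6 -8 -6
STORE 2 → -8 -6 -8
DUP     → -8 -6 -8 -8
SUB     → -8 -6 0
SWAP    → -8 0 -6
NEG     → -8 0 6
LOAD 2  → -8 0 6 -6
SWAP    → -8 0 -6 6

-6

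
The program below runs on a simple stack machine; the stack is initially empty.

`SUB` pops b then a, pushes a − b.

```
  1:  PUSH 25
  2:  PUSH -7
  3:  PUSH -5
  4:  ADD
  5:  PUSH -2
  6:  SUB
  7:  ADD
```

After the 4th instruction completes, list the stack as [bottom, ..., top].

[25, -12]

PUSH 25 -> 25
PUSH -7 -> 25 -7
PUSH -5 -> 25 -7 -5
ADD     -> 25 -12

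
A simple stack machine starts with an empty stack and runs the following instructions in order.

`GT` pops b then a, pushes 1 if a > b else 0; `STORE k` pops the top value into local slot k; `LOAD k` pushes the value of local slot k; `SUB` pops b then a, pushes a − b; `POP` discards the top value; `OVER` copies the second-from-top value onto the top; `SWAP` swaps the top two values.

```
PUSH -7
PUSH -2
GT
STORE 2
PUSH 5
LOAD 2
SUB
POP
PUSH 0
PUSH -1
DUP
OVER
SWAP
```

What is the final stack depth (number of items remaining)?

4

PUSH -7 : -7
PUSH -2 : -7 -2
GT      : 0
STORE 2 : (empty)
PUSH 5  : 5
LOAD 2  : 5 0
SUB     : 5
POP     : (empty)
PUSH 0  : 0
PUSH -1 : 0 -1
DUP     : 0 -1 -1
OVER    : 0 -1 -1 -1
SWAP    : 0 -1 -1 -1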